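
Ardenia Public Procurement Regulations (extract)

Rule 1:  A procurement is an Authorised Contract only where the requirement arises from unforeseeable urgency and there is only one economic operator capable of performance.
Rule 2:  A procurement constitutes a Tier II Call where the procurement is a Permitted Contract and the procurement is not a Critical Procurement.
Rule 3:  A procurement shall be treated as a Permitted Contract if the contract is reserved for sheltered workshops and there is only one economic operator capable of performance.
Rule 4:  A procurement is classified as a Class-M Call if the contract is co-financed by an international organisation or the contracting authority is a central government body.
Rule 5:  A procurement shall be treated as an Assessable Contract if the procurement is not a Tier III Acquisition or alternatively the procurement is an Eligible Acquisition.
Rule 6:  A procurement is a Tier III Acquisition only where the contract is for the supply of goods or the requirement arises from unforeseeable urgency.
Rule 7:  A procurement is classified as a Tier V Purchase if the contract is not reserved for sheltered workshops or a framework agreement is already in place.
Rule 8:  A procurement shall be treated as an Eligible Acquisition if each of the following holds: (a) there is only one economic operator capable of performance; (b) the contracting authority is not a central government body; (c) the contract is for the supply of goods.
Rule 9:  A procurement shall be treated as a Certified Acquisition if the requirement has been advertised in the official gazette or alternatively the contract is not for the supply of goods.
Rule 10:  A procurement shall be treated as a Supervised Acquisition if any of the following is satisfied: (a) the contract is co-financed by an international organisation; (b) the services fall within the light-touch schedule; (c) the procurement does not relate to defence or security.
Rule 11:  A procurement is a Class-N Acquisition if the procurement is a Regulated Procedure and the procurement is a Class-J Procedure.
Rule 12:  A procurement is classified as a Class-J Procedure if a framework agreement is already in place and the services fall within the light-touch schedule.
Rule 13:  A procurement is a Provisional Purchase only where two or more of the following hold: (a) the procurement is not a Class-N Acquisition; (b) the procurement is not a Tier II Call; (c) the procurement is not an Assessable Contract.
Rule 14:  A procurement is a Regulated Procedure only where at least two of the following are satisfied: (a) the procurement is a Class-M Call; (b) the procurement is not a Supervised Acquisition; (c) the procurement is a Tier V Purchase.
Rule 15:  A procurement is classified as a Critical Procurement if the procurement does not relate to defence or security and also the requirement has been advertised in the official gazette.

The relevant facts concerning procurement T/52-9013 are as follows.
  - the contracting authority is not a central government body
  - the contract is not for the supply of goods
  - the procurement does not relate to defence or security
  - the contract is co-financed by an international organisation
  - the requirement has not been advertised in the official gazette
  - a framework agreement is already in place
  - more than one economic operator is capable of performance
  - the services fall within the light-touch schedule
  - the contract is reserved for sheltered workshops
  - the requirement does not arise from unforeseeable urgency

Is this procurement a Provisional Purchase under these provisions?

No

Under rule 4: the contract is co-financed by an international organisation? yes; or the contracting authority is a central government body? no. So the procurement is a Class-M Call.
Under rule 10: the contract is co-financed by an international organisation? yes; or the services fall within the light-touch schedule? yes; or the procurement does not relate to defence or security? yes. So the procurement is a Supervised Acquisition.
Under rule 7: the contract is not reserved for sheltered workshops? no; or a framework agreement is already in place? yes. So the procurement is a Tier V Purchase.
Under rule 14: Class-M Call (rule 4)? yes; not a Supervised Acquisition (rule 10)? no; Tier V Purchase (rule 7)? yes — 2 of 3 hold (need ≥2) → satisfied.
Under rule 12: a framework agreement is already in place? yes; and the services fall within the light-touch schedule? yes. So the procurement is a Class-J Procedure.
Under rule 11: Regulated Procedure (rule 14)? yes; and Class-J Procedure (rule 12)? yes. So the procurement is a Class-N Acquisition.
Under rule 3: the contract is reserved for sheltered workshops? yes; and there is only one economic operator capable of performance? no. So the procurement is not a Permitted Contract.
Under rule 15: the procurement does not relate to defence or security? yes; and the requirement has been advertised in the official gazette? no. So the procurement is not a Critical Procurement.
Under rule 2: Permitted Contract (rule 3)? no; and not a Critical Procurement (rule 15)? yes. So the procurement is not a Tier II Call.
Under rule 6: the contract is for the supply of goods? no; or the requirement arises from unforeseeable urgency? no. So the procurement is not a Tier III Acquisition.
Under rule 8: there is only one economic operator capable of performance? no; and the contracting authority is not a central government body? yes; and the contract is for the supply of goods? no. So the procurement is not an Eligible Acquisition.
Under rule 5: not a Tier III Acquisition (rule 6)? yes; or Eligible Acquisition (rule 8)? no. So the procurement is an Assessable Contract.
Under rule 13: not a Class-N Acquisition (rule 11)? no; not a Tier II Call (rule 2)? yes; not an Assessable Contract (rule 5)? no — 1 of 3 hold (need ≥2) → not satisfied.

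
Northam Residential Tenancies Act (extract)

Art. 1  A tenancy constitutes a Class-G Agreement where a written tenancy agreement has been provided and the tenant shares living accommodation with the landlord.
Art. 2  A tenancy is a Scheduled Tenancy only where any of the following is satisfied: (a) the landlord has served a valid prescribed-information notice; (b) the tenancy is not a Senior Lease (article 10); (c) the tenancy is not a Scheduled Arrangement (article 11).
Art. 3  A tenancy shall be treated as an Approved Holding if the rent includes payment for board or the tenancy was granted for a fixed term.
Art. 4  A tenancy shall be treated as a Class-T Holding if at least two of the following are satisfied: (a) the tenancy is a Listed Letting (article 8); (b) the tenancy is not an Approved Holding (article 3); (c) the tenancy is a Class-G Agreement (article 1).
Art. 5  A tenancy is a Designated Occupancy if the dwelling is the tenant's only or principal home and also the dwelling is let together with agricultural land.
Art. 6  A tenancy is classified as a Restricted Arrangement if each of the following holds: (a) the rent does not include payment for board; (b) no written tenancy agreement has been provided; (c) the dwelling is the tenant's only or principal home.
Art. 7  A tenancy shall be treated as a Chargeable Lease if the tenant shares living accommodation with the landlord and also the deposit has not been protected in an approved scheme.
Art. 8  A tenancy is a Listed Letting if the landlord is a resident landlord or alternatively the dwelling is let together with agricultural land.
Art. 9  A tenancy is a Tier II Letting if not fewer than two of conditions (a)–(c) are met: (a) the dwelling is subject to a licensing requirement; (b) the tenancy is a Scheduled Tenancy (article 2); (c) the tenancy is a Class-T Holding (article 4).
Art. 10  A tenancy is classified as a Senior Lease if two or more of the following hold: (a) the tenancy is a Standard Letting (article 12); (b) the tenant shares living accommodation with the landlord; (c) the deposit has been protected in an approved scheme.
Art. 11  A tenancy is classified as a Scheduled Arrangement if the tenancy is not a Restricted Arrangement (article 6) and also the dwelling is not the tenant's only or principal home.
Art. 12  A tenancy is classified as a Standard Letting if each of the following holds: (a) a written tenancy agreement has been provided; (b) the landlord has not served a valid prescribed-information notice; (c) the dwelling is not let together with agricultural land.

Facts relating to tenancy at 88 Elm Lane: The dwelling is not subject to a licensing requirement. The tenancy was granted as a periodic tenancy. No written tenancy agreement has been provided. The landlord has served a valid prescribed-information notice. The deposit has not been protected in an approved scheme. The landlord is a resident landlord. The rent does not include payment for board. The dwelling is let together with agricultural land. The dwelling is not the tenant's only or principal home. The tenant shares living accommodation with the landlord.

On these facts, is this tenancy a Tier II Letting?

Yes

article 12 — Standard Letting: [a written tenancy agreement has been provided? no] AND [the landlord has not served a valid prescribed-information notice? no] AND [the dwelling is not let together with agricultural land? no] → not satisfied.
article 10 — Senior Lease: Standard Letting (article 12)? no; the tenant shares living accommodation with the landlord? yes; the deposit has been protected in an approved scheme? no — 1 of 3 hold (need ≥2) → not satisfied.
article 6 — Restricted Arrangement: [the rent does not include payment for board? yes] AND [no written tenancy agreement has been provided? yes] AND [the dwelling is the tenant's only or principal home? no] → not satisfied.
article 11 — Scheduled Arrangement: [not a Restricted Arrangement (article 6)? yes] AND [the dwelling is not the tenant's only or principal home? yes] → satisfied.
article 2 — Scheduled Tenancy: [the landlord has served a valid prescribed-information notice? yes] OR [not a Senior Lease (article 10)? yes] OR [not a Scheduled Arrangement (article 11)? no] → satisfied.
article 8 — Listed Letting: [the landlord is a resident landlord? yes] OR [the dwelling is let together with agricultural land? yes] → satisfied.
article 3 — Approved Holding: [the rent includes payment for board? no] OR [the tenancy was granted for a fixed term? no] → not satisfied.
article 1 — Class-G Agreement: [a written tenancy agreement has been provided? no] AND [the tenant shares living accommodation with the landlord? yes] → not satisfied.
article 4 — Class-T Holding: Listed Letting (article 8)? yes; not an Approved Holding (article 3)? yes; Class-G Agreement (article 1)? no — 2 of 3 hold (need ≥2) → satisfied.
article 9 — Tier II Letting: the dwelling is subject to a licensing requirement? no; Scheduled Tenancy (article 2)? yes; Class-T Holding (article 4)? yes — 2 of 3 hold (need ≥2) → satisfied.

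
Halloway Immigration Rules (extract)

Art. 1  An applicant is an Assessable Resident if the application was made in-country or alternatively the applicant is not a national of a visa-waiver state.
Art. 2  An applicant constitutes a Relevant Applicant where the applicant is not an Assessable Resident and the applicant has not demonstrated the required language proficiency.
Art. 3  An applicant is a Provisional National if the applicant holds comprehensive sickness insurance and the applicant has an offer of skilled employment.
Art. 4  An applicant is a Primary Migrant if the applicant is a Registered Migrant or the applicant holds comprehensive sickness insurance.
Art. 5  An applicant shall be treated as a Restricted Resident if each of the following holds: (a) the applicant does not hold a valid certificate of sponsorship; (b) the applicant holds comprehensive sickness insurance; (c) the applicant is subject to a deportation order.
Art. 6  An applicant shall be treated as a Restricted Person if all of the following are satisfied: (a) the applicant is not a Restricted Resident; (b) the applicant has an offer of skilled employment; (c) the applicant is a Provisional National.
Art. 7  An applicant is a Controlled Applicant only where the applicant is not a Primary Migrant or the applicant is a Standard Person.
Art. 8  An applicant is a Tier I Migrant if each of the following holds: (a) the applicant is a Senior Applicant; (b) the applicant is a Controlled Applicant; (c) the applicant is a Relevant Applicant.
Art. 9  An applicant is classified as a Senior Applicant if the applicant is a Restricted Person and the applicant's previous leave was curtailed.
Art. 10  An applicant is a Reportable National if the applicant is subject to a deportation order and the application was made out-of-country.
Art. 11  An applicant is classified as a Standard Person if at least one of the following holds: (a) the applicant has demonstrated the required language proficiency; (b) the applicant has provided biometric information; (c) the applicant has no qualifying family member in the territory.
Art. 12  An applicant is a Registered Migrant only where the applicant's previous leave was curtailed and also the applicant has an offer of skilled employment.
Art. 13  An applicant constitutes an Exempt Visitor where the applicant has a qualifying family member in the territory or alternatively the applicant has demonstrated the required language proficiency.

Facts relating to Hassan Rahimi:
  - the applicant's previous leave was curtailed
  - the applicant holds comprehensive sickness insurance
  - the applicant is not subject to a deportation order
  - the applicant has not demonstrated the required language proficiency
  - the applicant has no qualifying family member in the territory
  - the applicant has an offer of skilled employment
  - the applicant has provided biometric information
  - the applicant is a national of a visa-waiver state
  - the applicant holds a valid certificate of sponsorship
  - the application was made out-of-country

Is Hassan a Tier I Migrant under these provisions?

Yes

article 5 — Restricted Resident: [the applicant does not hold a valid certificate of sponsorship? no] AND [the applicant holds comprehensive sickness insurance? yes] AND [the applicant is subject to a deportation order? no] → not satisfied.
article 3 — Provisional National: [the applicant holds comprehensive sickness insurance? yes] AND [the applicant has an offer of skilled employment? yes] → satisfied.
article 6 — Restricted Person: [not a Restricted Resident (article 5)? yes] AND [the applicant has an offer of skilled employment? yes] AND [Provisional National (article 3)? yes] → satisfied.
article 9 — Senior Applicant: [Restricted Person (article 6)? yes] AND [the applicant's previous leave was curtailed? yes] → satisfied.
article 12 — Registered Migrant: [the applicant's previous leave was curtailed? yes] AND [the applicant has an offer of skilled employment? yes] → satisfied.
article 4 — Primary Migrant: [Registered Migrant (article 12)? yes] OR [the applicant holds comprehensive sickness insurance? yes] → satisfied.
article 11 — Standard Person: [the applicant has demonstrated the required language proficiency? no] OR [the applicant has provided biometric information? yes] OR [the applicant has no qualifying family member in the territory? yes] → satisfied.
article 7 — Controlled Applicant: [not a Primary Migrant (article 4)? no] OR [Standard Person (article 11)? yes] → satisfied.
article 1 — Assessable Resident: [the application was made in-country? no] OR [the applicant is not a national of a visa-waiver state? no] → not satisfied.
article 2 — Relevant Applicant: [not an Assessable Resident (article 1)? yes] AND [the applicant has not demonstrated the required language proficiency? yes] → satisfied.
article 8 — Tier I Migrant: [Senior Applicant (article 9)? yes] AND [Controlled Applicant (article 7)? yes] AND [Relevant Applicant (article 2)? yes] → satisfied.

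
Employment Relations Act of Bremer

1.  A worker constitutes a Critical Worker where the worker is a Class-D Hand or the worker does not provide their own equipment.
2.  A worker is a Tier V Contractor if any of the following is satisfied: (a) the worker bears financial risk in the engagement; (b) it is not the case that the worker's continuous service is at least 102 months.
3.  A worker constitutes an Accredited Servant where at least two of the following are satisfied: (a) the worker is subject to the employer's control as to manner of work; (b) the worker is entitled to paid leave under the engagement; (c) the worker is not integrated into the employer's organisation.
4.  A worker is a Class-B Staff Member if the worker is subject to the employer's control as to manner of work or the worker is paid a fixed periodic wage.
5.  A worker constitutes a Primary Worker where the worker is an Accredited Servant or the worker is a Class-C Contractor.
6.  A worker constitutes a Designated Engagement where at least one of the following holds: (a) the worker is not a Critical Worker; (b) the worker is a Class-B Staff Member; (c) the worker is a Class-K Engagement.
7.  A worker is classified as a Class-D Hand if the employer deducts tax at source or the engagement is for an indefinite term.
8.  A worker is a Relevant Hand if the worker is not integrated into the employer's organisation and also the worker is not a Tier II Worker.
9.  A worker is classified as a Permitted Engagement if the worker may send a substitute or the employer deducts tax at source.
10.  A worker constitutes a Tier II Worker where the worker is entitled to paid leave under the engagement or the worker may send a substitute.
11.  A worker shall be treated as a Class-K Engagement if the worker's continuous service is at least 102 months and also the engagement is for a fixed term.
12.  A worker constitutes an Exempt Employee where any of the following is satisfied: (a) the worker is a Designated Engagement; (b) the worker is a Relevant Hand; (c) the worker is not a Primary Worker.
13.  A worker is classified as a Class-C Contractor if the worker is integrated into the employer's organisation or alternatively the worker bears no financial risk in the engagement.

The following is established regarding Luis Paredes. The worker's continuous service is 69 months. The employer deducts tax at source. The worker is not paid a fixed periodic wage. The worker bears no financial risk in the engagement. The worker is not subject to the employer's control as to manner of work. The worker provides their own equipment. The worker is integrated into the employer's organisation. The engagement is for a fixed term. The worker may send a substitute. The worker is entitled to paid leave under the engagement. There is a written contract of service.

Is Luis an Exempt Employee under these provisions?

No

paragraph 7 — Class-D Hand: [the employer deducts tax at source? yes] OR [the engagement is for an indefinite term? no] → satisfied.
paragraph 1 — Critical Worker: [Class-D Hand (paragraph 7)? yes] OR [the worker does not provide their own equipment? no] → satisfied.
paragraph 4 — Class-B Staff Member: [the worker is subject to the employer's control as to manner of work? no] OR [the worker is paid a fixed periodic wage? no] → not satisfied.
paragraph 11 — Class-K Engagement: [worker's continuous service: 69 months ≥ 102 months? no] AND [the engagement is for a fixed term? yes] → not satisfied.
paragraph 6 — Designated Engagement: [not a Critical Worker (paragraph 1)? no] OR [Class-B Staff Member (paragraph 4)? no] OR [Class-K Engagement (paragraph 11)? no] → not satisfied.
paragraph 10 — Tier II Worker: [the worker is entitled to paid leave under the engagement? yes] OR [the worker may send a substitute? yes] → satisfied.
paragraph 8 — Relevant Hand: [the worker is not integrated into the employer's organisation? no] AND [not a Tier II Worker (paragraph 10)? no] → not satisfied.
paragraph 3 — Accredited Servant: the worker is subject to the employer's control as to manner of work? no; the worker is entitled to paid leave under the engagement? yes; the worker is not integrated into the employer's organisation? no — 1 of 3 hold (need ≥2) → not satisfied.
paragraph 13 — Class-C Contractor: [the worker is integrated into the employer's organisation? yes] OR [the worker bears no financial risk in the engagement? yes] → satisfied.
paragraph 5 — Primary Worker: [Accredited Servant (paragraph 3)? no] OR [Class-C Contractor (paragraph 13)? yes] → satisfied.
paragraph 12 — Exempt Employee: [Designated Engagement (paragraph 6)? no] OR [Relevant Hand (paragraph 8)? no] OR [not a Primary Worker (paragraph 5)? no] → not satisfied.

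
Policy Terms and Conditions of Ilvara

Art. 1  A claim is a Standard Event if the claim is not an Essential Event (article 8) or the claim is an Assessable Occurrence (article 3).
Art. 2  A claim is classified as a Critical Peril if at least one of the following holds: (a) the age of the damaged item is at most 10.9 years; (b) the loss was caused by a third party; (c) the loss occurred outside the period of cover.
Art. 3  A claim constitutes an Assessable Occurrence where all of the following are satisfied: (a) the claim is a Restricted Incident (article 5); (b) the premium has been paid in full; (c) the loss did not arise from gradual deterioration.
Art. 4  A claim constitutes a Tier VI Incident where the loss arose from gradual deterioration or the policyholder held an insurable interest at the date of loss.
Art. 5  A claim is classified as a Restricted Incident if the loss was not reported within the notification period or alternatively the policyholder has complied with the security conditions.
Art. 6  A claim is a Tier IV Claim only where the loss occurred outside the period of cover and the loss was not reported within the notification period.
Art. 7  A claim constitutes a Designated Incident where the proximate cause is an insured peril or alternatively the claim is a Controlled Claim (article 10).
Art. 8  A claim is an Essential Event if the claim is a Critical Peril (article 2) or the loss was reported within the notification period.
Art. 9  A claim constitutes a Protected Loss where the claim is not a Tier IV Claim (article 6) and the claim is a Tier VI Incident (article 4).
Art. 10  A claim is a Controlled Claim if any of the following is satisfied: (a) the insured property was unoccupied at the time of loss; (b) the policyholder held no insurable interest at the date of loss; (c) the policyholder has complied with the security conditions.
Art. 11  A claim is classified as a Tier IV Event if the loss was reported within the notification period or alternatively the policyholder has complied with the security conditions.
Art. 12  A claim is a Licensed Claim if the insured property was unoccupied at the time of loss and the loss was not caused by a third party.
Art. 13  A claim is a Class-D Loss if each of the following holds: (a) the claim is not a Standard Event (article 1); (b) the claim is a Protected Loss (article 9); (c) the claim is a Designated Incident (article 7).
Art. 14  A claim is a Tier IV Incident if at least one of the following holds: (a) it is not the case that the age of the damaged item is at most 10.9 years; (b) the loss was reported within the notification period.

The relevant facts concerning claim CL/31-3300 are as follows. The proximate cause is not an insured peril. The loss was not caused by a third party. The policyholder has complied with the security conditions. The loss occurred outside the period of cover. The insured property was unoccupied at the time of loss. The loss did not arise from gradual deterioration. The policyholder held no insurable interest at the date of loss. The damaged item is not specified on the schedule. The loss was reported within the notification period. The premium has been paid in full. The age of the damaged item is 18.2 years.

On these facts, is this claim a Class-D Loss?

No

article 2 — Critical Peril: [age of the damaged item: 18.2 years ≤ 10.9 years? no] OR [the loss was caused by a third party? no] OR [the loss occurred outside the period of cover? yes] → satisfied.
article 8 — Essential Event: [Critical Peril (article 2)? yes] OR [the loss was reported within the notification period? yes] → satisfied.
article 5 — Restricted Incident: [the loss was not reported within the notification period? no] OR [the policyholder has complied with the security conditions? yes] → satisfied.
article 3 — Assessable Occurrence: [Restricted Incident (article 5)? yes] AND [the premium has been paid in full? yes] AND [the loss did not arise from gradual deterioration? yes] → satisfied.
article 1 — Standard Event: [not an Essential Event (article 8)? no] OR [Assessable Occurrence (article 3)? yes] → satisfied.
article 6 — Tier IV Claim: [the loss occurred outside the period of cover? yes] AND [the loss was not reported within the notification period? no] → not satisfied.
article 4 — Tier VI Incident: [the loss arose from gradual deterioration? no] OR [the policyholder held an insurable interest at the date of loss? no] → not satisfied.
article 9 — Protected Loss: [not a Tier IV Claim (article 6)? yes] AND [Tier VI Incident (article 4)? no] → not satisfied.
article 10 — Controlled Claim: [the insured property was unoccupied at the time of loss? yes] OR [the policyholder held no insurable interest at the date of loss? yes] OR [the policyholder has complied with the security conditions? yes] → satisfied.
article 7 — Designated Incident: [the proximate cause is an insured peril? no] OR [Controlled Claim (article 10)? yes] → satisfied.
article 13 — Class-D Loss: [not a Standard Event (article 1)? no] AND [Protected Loss (article 9)? no] AND [Designated Incident (article 7)? yes] → not satisfied.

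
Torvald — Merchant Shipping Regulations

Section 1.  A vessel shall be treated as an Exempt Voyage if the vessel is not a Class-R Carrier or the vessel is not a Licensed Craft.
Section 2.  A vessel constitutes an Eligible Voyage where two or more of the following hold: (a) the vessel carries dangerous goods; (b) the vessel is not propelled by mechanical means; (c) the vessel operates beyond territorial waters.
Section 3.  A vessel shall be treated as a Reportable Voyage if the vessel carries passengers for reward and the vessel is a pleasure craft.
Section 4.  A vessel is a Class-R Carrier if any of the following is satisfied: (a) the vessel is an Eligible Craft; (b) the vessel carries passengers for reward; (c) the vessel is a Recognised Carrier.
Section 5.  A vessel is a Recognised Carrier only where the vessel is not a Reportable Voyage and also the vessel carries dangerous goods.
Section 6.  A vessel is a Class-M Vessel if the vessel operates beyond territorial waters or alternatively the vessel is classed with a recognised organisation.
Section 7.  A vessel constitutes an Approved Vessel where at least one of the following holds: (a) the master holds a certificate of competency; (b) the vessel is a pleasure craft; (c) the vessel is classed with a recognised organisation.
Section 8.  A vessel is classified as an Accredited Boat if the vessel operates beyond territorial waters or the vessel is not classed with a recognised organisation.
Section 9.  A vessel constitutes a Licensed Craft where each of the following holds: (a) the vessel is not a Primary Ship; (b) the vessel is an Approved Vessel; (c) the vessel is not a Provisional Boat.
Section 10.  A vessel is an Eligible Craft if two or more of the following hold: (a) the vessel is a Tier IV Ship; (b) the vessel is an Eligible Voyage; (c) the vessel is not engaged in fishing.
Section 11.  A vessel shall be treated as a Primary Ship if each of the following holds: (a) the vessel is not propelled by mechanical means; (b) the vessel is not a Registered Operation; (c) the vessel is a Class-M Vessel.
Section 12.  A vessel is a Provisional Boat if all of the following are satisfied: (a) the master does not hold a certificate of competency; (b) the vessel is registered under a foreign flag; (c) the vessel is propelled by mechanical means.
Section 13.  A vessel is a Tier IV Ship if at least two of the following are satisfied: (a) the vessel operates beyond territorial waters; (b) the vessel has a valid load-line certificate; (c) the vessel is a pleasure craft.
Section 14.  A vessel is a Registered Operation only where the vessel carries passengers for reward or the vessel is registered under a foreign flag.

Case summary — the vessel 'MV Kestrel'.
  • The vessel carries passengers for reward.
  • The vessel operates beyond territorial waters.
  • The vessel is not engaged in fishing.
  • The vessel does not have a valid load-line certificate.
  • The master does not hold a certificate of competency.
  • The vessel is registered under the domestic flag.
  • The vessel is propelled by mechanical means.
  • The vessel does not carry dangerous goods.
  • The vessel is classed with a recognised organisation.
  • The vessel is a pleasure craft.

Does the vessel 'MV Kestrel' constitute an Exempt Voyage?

section 13 — Tier IV Ship: the vessel operates beyond territorial waters? yes; the vessel has a valid load-line certificate? no; the vessel is a pleasure craft? yes — 2 of 3 hold (need ≥2) → satisfied.
section 2 — Eligible Voyage: the vessel carries dangerous goods? no; the vessel is not propelled by mechanical means? no; the vessel operates beyond territorial waters? yes — 1 of 3 hold (need ≥2) → not satisfied.
section 10 — Eligible Craft: Tier IV Ship (section 13)? yes; Eligible Voyage (section 2)? no; the vessel is not engaged in fishing? yes — 2 of 3 hold (need ≥2) → satisfied.
section 3 — Reportable Voyage: [the vessel carries passengers for reward? yes] AND [the vessel is a pleasure craft? yes] → satisfied.
section 5 — Recognised Carrier: [not a Reportable Voyage (section 3)? no] AND [the vessel carries dangerous goods? no] → not satisfied.
section 4 — Class-R Carrier: [Eligible Craft (section 10)? yes] OR [the vessel carries passengers for reward? yes] OR [Recognised Carrier (section 5)? no] → satisfied.
section 14 — Registered Operation: [the vessel carries passengers for reward? yes] OR [the vessel is registered under a foreign flag? no] → satisfied.
section 6 — Class-M Vessel: [the vessel operates beyond territorial waters? yes] OR [the vessel is classed with a recognised organisation? yes] → satisfied.
section 11 — Primary Ship: [the vessel is not propelled by mechanical means? no] AND [not a Registered Operation (section 14)? no] AND [Class-M Vessel (section 6)? yes] → not satisfied.
section 7 — Approved Vessel: [the master holds a certificate of competency? no] OR [the vessel is a pleasure craft? yes] OR [the vessel is classed with a recognised organisation? yes] → satisfied.
section 12 — Provisional Boat: [the master does not hold a certificate of competency? yes] AND [the vessel is registered under a foreign flag? no] AND [the vessel is propelled by mechanical means? yes] → not satisfied.
section 9 — Licensed Craft: [not a Primary Ship (section 11)? yes] AND [Approved Vessel (section 7)? yes] AND [not a Provisional Boat (section 12)? yes] → satisfied.
section 1 — Exempt Voyage: [not a Class-R Carrier (section 4)? no] OR [not a Licensed Craft (section 9)? no] → not satisfied.

No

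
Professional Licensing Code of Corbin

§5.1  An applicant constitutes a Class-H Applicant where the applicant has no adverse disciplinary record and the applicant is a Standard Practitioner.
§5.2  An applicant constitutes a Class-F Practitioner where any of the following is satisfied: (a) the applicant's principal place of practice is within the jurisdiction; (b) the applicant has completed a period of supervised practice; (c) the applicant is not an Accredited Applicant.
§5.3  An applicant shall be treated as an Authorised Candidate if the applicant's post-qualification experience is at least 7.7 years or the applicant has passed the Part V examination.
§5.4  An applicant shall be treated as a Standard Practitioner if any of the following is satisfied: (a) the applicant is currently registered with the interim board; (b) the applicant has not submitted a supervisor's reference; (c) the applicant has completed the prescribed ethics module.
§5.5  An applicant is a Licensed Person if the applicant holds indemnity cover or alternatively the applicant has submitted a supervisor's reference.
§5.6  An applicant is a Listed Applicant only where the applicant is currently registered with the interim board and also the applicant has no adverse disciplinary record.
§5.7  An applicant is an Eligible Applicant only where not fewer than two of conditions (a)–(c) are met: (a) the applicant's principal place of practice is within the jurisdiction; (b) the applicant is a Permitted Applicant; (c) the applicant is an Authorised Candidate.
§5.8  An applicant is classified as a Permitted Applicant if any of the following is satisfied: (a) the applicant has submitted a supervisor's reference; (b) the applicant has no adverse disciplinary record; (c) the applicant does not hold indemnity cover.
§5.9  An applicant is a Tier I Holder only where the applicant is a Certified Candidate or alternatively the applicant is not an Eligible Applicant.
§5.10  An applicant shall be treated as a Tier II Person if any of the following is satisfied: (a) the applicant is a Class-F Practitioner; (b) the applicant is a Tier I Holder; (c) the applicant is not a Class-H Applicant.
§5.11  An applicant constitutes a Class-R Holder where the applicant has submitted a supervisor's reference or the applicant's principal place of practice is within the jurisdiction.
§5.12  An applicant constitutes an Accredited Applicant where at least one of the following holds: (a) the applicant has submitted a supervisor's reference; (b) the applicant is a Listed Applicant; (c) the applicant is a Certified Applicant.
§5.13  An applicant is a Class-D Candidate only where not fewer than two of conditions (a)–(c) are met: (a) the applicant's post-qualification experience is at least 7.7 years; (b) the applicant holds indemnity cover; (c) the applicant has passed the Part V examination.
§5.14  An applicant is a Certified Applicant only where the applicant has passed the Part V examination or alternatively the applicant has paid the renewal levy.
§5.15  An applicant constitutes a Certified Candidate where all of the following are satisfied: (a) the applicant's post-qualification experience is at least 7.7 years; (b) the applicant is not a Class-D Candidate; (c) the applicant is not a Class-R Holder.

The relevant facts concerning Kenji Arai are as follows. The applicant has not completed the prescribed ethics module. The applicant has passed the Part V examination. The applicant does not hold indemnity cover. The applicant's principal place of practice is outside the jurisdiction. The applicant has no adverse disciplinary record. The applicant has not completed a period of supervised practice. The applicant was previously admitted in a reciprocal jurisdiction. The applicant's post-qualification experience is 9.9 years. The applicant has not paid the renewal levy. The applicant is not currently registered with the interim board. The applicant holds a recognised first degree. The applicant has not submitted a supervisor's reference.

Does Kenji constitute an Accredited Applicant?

Yes

Under §5.6: the applicant is currently registered with the interim board? no; and the applicant has no adverse disciplinary record? yes. So the applicant is not a Listed Applicant.
Under §5.14: the applicant has passed the Part V examination? yes; or the applicant has paid the renewal levy? no. So the applicant is a Certified Applicant.
Under §5.12: the applicant has submitted a supervisor's reference? no; or Listed Applicant (§5.6)? no; or Certified Applicant (§5.14)? yes. So the applicant is an Accredited Applicant.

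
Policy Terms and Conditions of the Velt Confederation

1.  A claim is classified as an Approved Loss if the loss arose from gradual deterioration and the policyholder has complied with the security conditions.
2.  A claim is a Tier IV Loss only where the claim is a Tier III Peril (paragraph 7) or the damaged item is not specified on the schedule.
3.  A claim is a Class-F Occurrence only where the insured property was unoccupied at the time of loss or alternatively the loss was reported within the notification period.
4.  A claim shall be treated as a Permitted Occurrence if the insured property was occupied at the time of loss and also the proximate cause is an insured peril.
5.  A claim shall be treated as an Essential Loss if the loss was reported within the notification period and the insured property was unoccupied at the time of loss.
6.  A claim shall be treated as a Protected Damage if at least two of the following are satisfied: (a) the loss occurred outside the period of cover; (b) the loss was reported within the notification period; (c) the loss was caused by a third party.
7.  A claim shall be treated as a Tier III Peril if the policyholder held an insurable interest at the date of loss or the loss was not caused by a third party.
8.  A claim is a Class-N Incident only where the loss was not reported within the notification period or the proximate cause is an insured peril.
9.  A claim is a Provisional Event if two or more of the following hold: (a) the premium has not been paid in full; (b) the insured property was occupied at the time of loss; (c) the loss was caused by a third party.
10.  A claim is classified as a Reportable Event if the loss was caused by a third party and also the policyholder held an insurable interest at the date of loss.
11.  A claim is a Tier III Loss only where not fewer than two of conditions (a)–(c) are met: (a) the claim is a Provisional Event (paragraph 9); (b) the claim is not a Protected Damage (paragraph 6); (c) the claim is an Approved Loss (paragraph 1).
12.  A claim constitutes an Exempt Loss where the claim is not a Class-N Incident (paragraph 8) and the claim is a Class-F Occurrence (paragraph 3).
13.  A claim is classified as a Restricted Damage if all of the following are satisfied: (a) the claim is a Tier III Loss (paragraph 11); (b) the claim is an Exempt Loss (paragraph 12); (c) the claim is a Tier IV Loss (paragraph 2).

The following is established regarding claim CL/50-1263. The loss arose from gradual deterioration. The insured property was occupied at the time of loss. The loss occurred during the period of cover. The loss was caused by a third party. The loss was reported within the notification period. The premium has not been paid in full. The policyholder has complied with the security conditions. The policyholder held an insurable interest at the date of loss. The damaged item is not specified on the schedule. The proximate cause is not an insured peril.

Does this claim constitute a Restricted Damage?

Yes

paragraph 9 — Provisional Event: the premium has not been paid in full? yes; the insured property was occupied at the time of loss? yes; the loss was caused by a third party? yes — 3 of 3 hold (need ≥2) → satisfied.
paragraph 6 — Protected Damage: the loss occurred outside the period of cover? no; the loss was reported within the notification period? yes; the loss was caused by a third party? yes — 2 of 3 hold (need ≥2) → satisfied.
paragraph 1 — Approved Loss: [the loss arose from gradual deterioration? yes] AND [the policyholder has complied with the security conditions? yes] → satisfied.
paragraph 11 — Tier III Loss: Provisional Event (paragraph 9)? yes; not a Protected Damage (paragraph 6)? no; Approved Loss (paragraph 1)? yes — 2 of 3 hold (need ≥2) → satisfied.
paragraph 8 — Class-N Incident: [the loss was not reported within the notification period? no] OR [the proximate cause is an insured peril? no] → not satisfied.
paragraph 3 — Class-F Occurrence: [the insured property was unoccupied at the time of loss? no] OR [the loss was reported within the notification period? yes] → satisfied.
paragraph 12 — Exempt Loss: [not a Class-N Incident (paragraph 8)? yes] AND [Class-F Occurrence (paragraph 3)? yes] → satisfied.
paragraph 7 — Tier III Peril: [the policyholder held an insurable interest at the date of loss? yes] OR [the loss was not caused by a third party? no] → satisfied.
paragraph 2 — Tier IV Loss: [Tier III Peril (paragraph 7)? yes] OR [the damaged item is not specified on the schedule? yes] → satisfied.
paragraph 13 — Restricted Damage: [Tier III Loss (paragraph 11)? yes] AND [Exempt Loss (paragraph 12)? yes] AND [Tier IV Loss (paragraph 2)? yes] → satisfied.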